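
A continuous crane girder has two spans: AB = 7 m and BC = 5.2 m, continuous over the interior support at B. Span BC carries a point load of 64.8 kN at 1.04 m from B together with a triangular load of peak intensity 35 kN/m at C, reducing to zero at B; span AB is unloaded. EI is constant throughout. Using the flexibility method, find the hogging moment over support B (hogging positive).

Insert a hinge at B; M_B is the redundant, and each span becomes simply supported.
Discontinuity in slope at B on the released structure — sum the simple-span end rotations:
  span BC: point load 64.8 at a = 1.04: Pab(L + b)/(6LEI) = 84.11/EI
  span BC: triangular load, peak 35: 7w₀L³/(360EI) = 95.69/EI
  relative rotation θ_0 = (0 + 179.8)/EI = 179.8/EI
A unit hogging moment at B produces rotation L₁/(3EI) + L₂/(3EI) = 4.067/EI.
Compatibility: M_B·(L₁+L₂)/(3EI) = θ_0, giving M_B = 44.21 kN·m (hogging).

M_B = 44.21 kN·m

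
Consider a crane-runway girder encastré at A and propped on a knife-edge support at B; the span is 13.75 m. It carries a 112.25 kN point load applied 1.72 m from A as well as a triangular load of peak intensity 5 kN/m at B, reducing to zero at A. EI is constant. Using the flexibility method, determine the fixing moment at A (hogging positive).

Release the roller at B. Primary structure: cantilever fixed at A.
Primary-structure tip deflection at B by superposition:
  point load 112.25 at a = 1.72: Pa²(3L − a)/(6EI) = 2188/EI
  triangular load, peak 5 at the free end: 11w₀L⁴/(120EI) = 16383/EI
  δ_0 = 18571/EI
Tip deflection under a unit load at B: L³/(3EI) = 866.5/EI.
Compatibility at B: δ_0 − R_B·δ_{BB} = 0, so R_B = 18571/866.5 = 21.43 kN.
Moment equilibrium about A: M_A = Σ(load moments about A) − R_B·L = 508.2 − 21.43×13.75 = 213.5 kN·m.

M_A = 213.5 kN·m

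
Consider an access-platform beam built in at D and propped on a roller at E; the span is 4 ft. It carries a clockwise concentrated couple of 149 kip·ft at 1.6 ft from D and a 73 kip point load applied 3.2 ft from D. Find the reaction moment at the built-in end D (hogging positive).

M_D = 33.99 kip·ft

Choose R_E as the redundant. The primary structure is the cantilever fixed at D.
Free-end deflection of the primary structure under the applied loading (downward +):
  clockwise couple 149 at a = 1.6: M₀a(2L − a)/(2EI) = 762.9/EI
  point load 73 at a = 3.2: Pa²(3L − a)/(6EI) = 1096/EI
  δ_0 = 1859/EI
Flexibility coefficient — unit upward force at E: δ_{EE} = L³/(3EI) = 21.33/EI.
The prop prevents deflection at E: R_E = δ_0/δ_{EE} = 1859/21.33 = 87.15 kip.
Moment equilibrium about D: M_D = Σ(load moments about D) − R_E·L = 382.6 − 87.15×4 = 33.99 kip·ft.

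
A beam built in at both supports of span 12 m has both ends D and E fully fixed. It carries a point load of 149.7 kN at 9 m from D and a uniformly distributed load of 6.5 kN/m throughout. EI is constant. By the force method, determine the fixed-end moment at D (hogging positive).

Release both end moments; the primary structure is a simply-supported span DE with redundants M_D and M_E.
On the primary (simply-supported) span, the end slopes from the loading are:
  at D: point load 149.7 at a = 9: Pab(L + b)/(6LEI) = 842.1/EI
  at E: point load 149.7 at a = 9: Pab(L + a)/(6LEI) = 1179/EI
  at D: UDL 6.5: wL³/(24EI) = 468/EI
  at E: UDL 6.5: wL³/(24EI) = 468/EI
  θ_D0 = 1310/EI,  θ_E0 = 1647/EI
Flexibility coefficients: a unit moment at one end gives L/(3EI) there and L/(6EI) at the far end, so f₁₁ = f₂₂ = 4/EI and f₁₂ = f₂₁ = 2/EI.
Compatibility — zero rotation at each built-in end:
  4 M_D + 2 M_E = 1310
  2 M_D + 4 M_E = 1647
Solving the pair gives M_D = 162.2 kN·m and M_E = 330.6 kN·m (hogging).

M_D = 162.2 kN·m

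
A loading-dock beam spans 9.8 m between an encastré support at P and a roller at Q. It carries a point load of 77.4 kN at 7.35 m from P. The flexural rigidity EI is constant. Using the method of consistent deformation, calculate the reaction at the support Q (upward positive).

R_Q = 48.98 kN

Release the roller at Q. Primary structure: cantilever fixed at P.
Deflection at Q on the released cantilever, summing each load's contribution:
  point load 77.4 at a = 7.35: Pa²(3L − a)/(6EI) = 15366/EI
Tip deflection under a unit load at Q: L³/(3EI) = 313.7/EI.
Compatibility at Q: δ_0 − R_Q·δ_{QQ} = 0, so R_Q = 15366/313.7 = 48.98 kN.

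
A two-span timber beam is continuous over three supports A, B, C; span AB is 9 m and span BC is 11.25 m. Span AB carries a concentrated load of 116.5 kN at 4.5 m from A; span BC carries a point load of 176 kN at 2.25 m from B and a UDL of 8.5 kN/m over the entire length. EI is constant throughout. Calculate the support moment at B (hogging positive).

M_B = 320.5 kN·m

Take M_B as the redundant. Released structure: two simple spans AB and BC with a hinge at B.
Discontinuity in slope at B on the released structure — sum the simple-span end rotations:
  span AB: point load 116.5 at a = 4.5: Pab(L + a)/(6LEI) = 589.8/EI
  span BC: point load 176 at a = 2.25: Pab(L + b)/(6LEI) = 1069/EI
  span BC: UDL 8.5: wL³/(24EI) = 504.3/EI
  relative rotation θ_0 = (589.8 + 1573)/EI = 2163/EI
A unit hogging moment at B produces rotation L₁/(3EI) + L₂/(3EI) = 6.75/EI.
Slope continuity at B: θ_0 = M_B·6.75/EI, so M_B = 2163/6.75 = 320.5 kN·m (hogging).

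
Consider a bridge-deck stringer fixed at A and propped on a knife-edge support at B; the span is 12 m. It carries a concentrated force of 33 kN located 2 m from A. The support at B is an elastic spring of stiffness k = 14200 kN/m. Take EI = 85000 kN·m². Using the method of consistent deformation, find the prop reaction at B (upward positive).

R_B = 1.285 kN

Release the roller at B. Primary structure: cantilever fixed at A.
Deflection at B on the released cantilever, summing each load's contribution:
  point load 33 at a = 2: Pa²(3L − a)/(6EI) = 748/EI
Flexibility coefficient — unit upward force at B: δ_{BB} = L³/(3EI) = 576/EI.
With EI = 85000 kN·m²: δ_0 = 0.0088 m and δ_{BB} = 0.006776 m/kN.
Compatibility — the spring shortens by R_B/k under the reaction it provides: δ_0 − R_B·δ_{BB} = R_B/k. With 1/k = 0.00007 m/kN, R_B = δ_0 / (δ_{BB} + 1/k) = 0.0088 / (0.006776 + 0.00007) = 1.285 kN.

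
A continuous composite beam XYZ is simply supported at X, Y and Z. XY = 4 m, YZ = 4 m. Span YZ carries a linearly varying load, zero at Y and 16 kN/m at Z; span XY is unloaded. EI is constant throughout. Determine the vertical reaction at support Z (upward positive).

Release continuity at Y by inserting a hinge; the redundant is the internal moment M_Y. The primary structure is two simply-supported spans XY and YZ.
Rotations at Y on the released spans (each span's end-slope, ×1/EI):
  span YZ: triangular load, peak 16: 7w₀L³/(360EI) = 19.91/EI
  relative rotation θ_0 = (0 + 19.91)/EI = 19.91/EI
A unit hogging moment at Y produces rotation L₁/(3EI) + L₂/(3EI) = 2.667/EI.
Slope continuity at Y: θ_0 = M_Y·2.667/EI, so M_Y = 19.91/2.667 = 7.467 kN·m (hogging).
Span YZ, ΣM about Z: R_Y^{YZ}·4 = 42.67 + 7.467, so R_Y^{YZ} = 12.53 kN and R_Z = 32 − 12.53 = 19.47 kN.

R_Z = 19.47 kN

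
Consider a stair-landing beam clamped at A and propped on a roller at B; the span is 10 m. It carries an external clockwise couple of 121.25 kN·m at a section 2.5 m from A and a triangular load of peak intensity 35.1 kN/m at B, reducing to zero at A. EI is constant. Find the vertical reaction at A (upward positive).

Remove the prop at B; the released (primary) structure is a cantilever built in at A.
Deflection at B on the released cantilever, summing each load's contribution:
  clockwise couple 121.25 at a = 2.5: M₀a(2L − a)/(2EI) = 2652/EI
  triangular load, peak 35.1 at the free end: 11w₀L⁴/(120EI) = 32175/EI
  δ_0 = 34827/EI
Flexibility coefficient — unit upward force at B: δ_{BB} = L³/(3EI) = 333.3/EI.
Compatibility at B: δ_0 − R_B·δ_{BB} = 0, so R_B = 34827/333.3 = 104.5 kN.
Vertical equilibrium: R_A = ΣP − R_B = 175.5 − 104.5 = 71.02 kN.

R_A = 71.02 kN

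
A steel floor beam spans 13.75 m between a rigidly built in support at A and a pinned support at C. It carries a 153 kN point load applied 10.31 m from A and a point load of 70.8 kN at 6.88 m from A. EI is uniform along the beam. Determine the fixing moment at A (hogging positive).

Choose R_C as the redundant. The primary structure is the cantilever fixed at A.
Downward deflection at the released point C due to the loads:
  point load 153 at a = 10.31: Pa²(3L − a)/(6EI) = 83864/EI
  point load 70.8 at a = 6.88: Pa²(3L − a)/(6EI) = 19197/EI
  δ_0 = 103062/EI
Tip deflection under a unit load at C: L³/(3EI) = 866.5/EI.
The prop prevents deflection at C: R_C = δ_0/δ_{CC} = 103062/866.5 = 118.9 kN.
Moment equilibrium about A: M_A = Σ(load moments about A) − R_C·L = 2065 − 118.9×13.75 = 429.2 kN·m.

M_A = 429.2 kN·m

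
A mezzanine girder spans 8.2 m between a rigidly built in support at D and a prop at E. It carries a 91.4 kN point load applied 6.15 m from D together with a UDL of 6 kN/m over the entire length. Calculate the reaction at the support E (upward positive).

Release the roller at E. Primary structure: cantilever fixed at D.
Deflection at E on the released cantilever, summing each load's contribution:
  point load 91.4 at a = 6.15: Pa²(3L − a)/(6EI) = 10630/EI
  UDL 6: wL⁴/(8EI) = 3391/EI
  δ_0 = 14021/EI
Flexibility coefficient — unit upward force at E: δ_{EE} = L³/(3EI) = 183.8/EI.
Compatibility at E: δ_0 − R_E·δ_{EE} = 0, so R_E = 14021/183.8 = 76.29 kN.

R_E = 76.29 kN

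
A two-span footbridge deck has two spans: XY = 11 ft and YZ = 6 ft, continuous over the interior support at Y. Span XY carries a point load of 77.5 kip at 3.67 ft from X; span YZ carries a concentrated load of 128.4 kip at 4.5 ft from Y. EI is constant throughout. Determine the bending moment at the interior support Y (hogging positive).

Release continuity at Y by inserting a hinge; the redundant is the internal moment M_Y. The primary structure is two simply-supported spans XY and YZ.
Rotations at Y on the released spans (each span's end-slope, ×1/EI):
  span XY: point load 77.5 at a = 3.67: Pab(L + a)/(6LEI) = 463.4/EI
  span YZ: point load 128.4 at a = 4.5: Pab(L + b)/(6LEI) = 180.6/EI
  relative rotation θ_0 = (463.4 + 180.6)/EI = 644/EI
A unit hogging moment at Y produces rotation L₁/(3EI) + L₂/(3EI) = 5.667/EI.
Slope continuity at Y: θ_0 = M_Y·5.667/EI, so M_Y = 644/5.667 = 113.6 kip·ft (hogging).

M_Y = 113.6 kip·ft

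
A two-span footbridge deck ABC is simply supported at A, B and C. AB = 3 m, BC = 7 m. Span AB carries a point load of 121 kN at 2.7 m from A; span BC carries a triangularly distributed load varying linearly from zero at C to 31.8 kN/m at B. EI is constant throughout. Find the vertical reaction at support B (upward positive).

R_B = 222.2 kN

Insert a hinge at B; M_B is the redundant, and each span becomes simply supported.
End slopes at the hinge B, treating each span as simply supported:
  span AB: point load 121 at a = 2.7: Pab(L + a)/(6LEI) = 31.04/EI
  span BC: triangular load, peak 31.8: w₀L³/(45EI) = 242.4/EI
  relative rotation θ_0 = (31.04 + 242.4)/EI = 273.4/EI
A unit hogging moment at B produces rotation L₁/(3EI) + L₂/(3EI) = 3.333/EI.
Compatibility: M_B·(L₁+L₂)/(3EI) = θ_0, giving M_B = 82.03 kN·m (hogging).
Span AB, ΣM about A with M_B applied at B: R_B^{AB}·3 = 326.7 + 82.03, so R_B^{AB} = 136.2 kN and R_A = 121 − 136.2 = -15.24 kN.
Span BC, ΣM about C: R_B^{BC}·7 = 519.4 + 82.03, so R_B^{BC} = 85.92 kN and R_C = 111.3 − 85.92 = 25.38 kN.
R_B = 136.2 + 85.92 = 222.2 kN.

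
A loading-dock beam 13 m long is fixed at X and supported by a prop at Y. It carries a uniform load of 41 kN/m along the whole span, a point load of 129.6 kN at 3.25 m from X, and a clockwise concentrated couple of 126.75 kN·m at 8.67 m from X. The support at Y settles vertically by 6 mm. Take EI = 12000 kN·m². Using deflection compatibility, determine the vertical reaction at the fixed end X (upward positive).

Take the reaction at Y as the redundant and release it; the primary structure is a cantilever fixed at X.
Downward deflection at the released point Y due to the loads:
  UDL 41: wL⁴/(8EI) = 146375/EI
  point load 129.6 at a = 3.25: Pa²(3L − a)/(6EI) = 8156/EI
  clockwise couple 126.75 at a = 8.67: M₀a(2L − a)/(2EI) = 9522/EI
  δ_0 = 164054/EI
Flexibility coefficient — unit upward force at Y: δ_{YY} = L³/(3EI) = 732.3/EI.
With EI = 12000 kN·m²: δ_0 = 13.671 m and δ_{YY} = 0.061028 m/kN.
Compatibility — the beam at Y must follow the support down by 0.006 m: δ_0 − R_Y·δ_{YY} = 0.006, so R_Y = (13.671 − 0.006)/0.061028 = 223.9 kN.
Vertical equilibrium: R_X = ΣP − R_Y = 662.6 − 223.9 = 438.7 kN.

R_X = 438.7 kN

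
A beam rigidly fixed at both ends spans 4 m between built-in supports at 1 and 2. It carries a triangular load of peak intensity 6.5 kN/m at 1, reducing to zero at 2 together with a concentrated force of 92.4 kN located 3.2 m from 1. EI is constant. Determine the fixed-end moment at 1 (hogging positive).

Release both end moments; the primary structure is a simply-supported span 12 with redundants M_1 and M_2.
Simple-span end rotations at 1 and 2 under the given loads:
  at 1: triangular load, peak 6.5: w₀L³/(45EI) = 9.244/EI
  at 2: triangular load, peak 6.5: 7w₀L³/(360EI) = 8.089/EI
  at 1: point load 92.4 at a = 3.2: Pab(L + b)/(6LEI) = 47.31/EI
  at 2: point load 92.4 at a = 3.2: Pab(L + a)/(6LEI) = 70.96/EI
  θ_10 = 56.55/EI,  θ_20 = 79.05/EI
Flexibility coefficients: a unit moment at one end gives L/(3EI) there and L/(6EI) at the far end, so f₁₁ = f₂₂ = 1.333/EI and f₁₂ = f₂₁ = 0.6667/EI.
Compatibility — zero rotation at each built-in end:
  1.333 M_1 + 0.6667 M_2 = 56.55
  0.6667 M_1 + 1.333 M_2 = 79.05
Solving the pair gives M_1 = 17.03 kN·m and M_2 = 50.78 kN·m (hogging).

M_1 = 17.03 kN·m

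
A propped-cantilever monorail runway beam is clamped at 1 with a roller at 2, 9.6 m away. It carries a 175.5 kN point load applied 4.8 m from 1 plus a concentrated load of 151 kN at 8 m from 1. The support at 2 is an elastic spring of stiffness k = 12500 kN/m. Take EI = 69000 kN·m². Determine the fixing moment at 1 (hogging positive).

Take the reaction at 2 as the redundant and release it; the primary structure is a cantilever fixed at 1.
Deflection at 2 on the released cantilever, summing each load's contribution:
  point load 175.5 at a = 4.8: Pa²(3L − a)/(6EI) = 16174/EI
  point load 151 at a = 8: Pa²(3L − a)/(6EI) = 33502/EI
  δ_0 = 49676/EI
Tip deflection under a unit load at 2: L³/(3EI) = 294.9/EI.
With EI = 69000 kN·m²: δ_0 = 0.71994 m and δ_{22} = 0.004274 m/kN.
Compatibility — the spring shortens by R_2/k under the reaction it provides: δ_0 − R_2·δ_{22} = R_2/k. With 1/k = 0.00008 m/kN, R_2 = δ_0 / (δ_{22} + 1/k) = 0.71994 / (0.004274 + 0.00008) = 165.3 kN.
Moment equilibrium about 1: M_1 = Σ(load moments about 1) − R_2·L = 2050 − 165.3×9.6 = 463.1 kN·m.

M_1 = 463.1 kN·m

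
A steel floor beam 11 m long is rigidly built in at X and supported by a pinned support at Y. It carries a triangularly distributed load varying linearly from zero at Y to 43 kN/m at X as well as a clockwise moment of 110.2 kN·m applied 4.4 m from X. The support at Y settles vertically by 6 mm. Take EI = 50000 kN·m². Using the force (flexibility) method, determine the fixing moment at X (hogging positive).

M_X = 358.7 kN·m

Release the roller at Y. Primary structure: cantilever fixed at X.
Primary-structure tip deflection at Y by superposition:
  triangular load, peak 43 at the fixed end: w₀L⁴/(30EI) = 20985/EI
  clockwise couple 110.2 at a = 4.4: M₀a(2L − a)/(2EI) = 4267/EI
  δ_0 = 25252/EI
Flexibility coefficient — unit upward force at Y: δ_{YY} = L³/(3EI) = 443.7/EI.
With EI = 50000 kN·m²: δ_0 = 0.50505 m and δ_{YY} = 0.008873 m/kN.
Compatibility — the beam at Y must follow the support down by 0.006 m: δ_0 − R_Y·δ_{YY} = 0.006, so R_Y = (0.50505 − 0.006)/0.008873 = 56.24 kN.
Moment equilibrium about X: M_X = Σ(load moments about X) − R_Y·L = 977.4 − 56.24×11 = 358.7 kN·m.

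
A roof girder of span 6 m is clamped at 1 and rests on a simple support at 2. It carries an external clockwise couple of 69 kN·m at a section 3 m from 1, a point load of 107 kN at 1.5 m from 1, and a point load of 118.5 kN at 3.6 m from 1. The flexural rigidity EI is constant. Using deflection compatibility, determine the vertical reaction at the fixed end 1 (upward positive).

R_1 = 152.2 kN

Remove the prop at 2; the released (primary) structure is a cantilever built in at 1.
Deflection at 2 on the released cantilever, summing each load's contribution:
  clockwise couple 69 at a = 3: M₀a(2L − a)/(2EI) = 931.5/EI
  point load 107 at a = 1.5: Pa²(3L − a)/(6EI) = 662.1/EI
  point load 118.5 at a = 3.6: Pa²(3L − a)/(6EI) = 3686/EI
  δ_0 = 5279/EI
Flexibility coefficient — unit upward force at 2: δ_{22} = L³/(3EI) = 72/EI.
Compatibility at 2: δ_0 − R_2·δ_{22} = 0, so R_2 = 5279/72 = 73.32 kN.
Vertical equilibrium: R_1 = ΣP − R_2 = 225.5 − 73.32 = 152.2 kN.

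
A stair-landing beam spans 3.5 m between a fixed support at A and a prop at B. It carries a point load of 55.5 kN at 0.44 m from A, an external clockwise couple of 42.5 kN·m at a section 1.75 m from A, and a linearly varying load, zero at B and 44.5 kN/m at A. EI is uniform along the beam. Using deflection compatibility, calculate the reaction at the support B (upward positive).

Release the roller at B. Primary structure: cantilever fixed at A.
Primary-structure tip deflection at B by superposition:
  point load 55.5 at a = 0.44: Pa²(3L − a)/(6EI) = 18.02/EI
  clockwise couple 42.5 at a = 1.75: M₀a(2L − a)/(2EI) = 195.2/EI
  triangular load, peak 44.5 at the fixed end: w₀L⁴/(30EI) = 222.6/EI
  δ_0 = 435.8/EI
Flexibility coefficient — unit upward force at B: δ_{BB} = L³/(3EI) = 14.29/EI.
Compatibility at B: δ_0 − R_B·δ_{BB} = 0, so R_B = 435.8/14.29 = 30.5 kN.

R_B = 30.5 kN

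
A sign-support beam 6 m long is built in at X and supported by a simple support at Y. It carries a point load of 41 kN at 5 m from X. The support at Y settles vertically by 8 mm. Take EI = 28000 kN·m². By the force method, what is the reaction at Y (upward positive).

R_Y = 27.73 kN

Release the roller at Y. Primary structure: cantilever fixed at X.
Deflection at Y on the released cantilever, summing each load's contribution:
  point load 41 at a = 5: Pa²(3L − a)/(6EI) = 2221/EI
Tip deflection under a unit load at Y: L³/(3EI) = 72/EI.
With EI = 28000 kN·m²: δ_0 = 0.079315 m and δ_{YY} = 0.002571 m/kN.
Compatibility — the beam at Y must follow the support down by 0.008 m: δ_0 − R_Y·δ_{YY} = 0.008, so R_Y = (0.079315 − 0.008)/0.002571 = 27.73 kN.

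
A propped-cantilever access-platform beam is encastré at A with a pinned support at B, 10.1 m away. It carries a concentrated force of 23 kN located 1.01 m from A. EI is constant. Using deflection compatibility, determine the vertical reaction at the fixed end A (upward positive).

R_A = 22.67 kN

Release the roller at B. Primary structure: cantilever fixed at A.
Downward deflection at the released point B due to the loads:
  point load 23 at a = 1.01: Pa²(3L − a)/(6EI) = 114.5/EI
Flexibility coefficient — unit upward force at B: δ_{BB} = L³/(3EI) = 343.4/EI.
The prop prevents deflection at B: R_B = δ_0/δ_{BB} = 114.5/343.4 = 0.3335 kN.
Vertical equilibrium: R_A = ΣP − R_B = 23 − 0.3335 = 22.67 kN.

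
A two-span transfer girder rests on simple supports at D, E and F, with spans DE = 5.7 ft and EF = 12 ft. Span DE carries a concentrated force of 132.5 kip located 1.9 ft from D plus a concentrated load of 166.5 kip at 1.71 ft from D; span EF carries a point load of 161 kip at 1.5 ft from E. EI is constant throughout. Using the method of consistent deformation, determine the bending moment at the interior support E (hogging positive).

M_E = 212.1 kip·ft

Insert a hinge at E; M_E is the redundant, and each span becomes simply supported.
End slopes at the hinge E, treating each span as simply supported:
  span DE: point load 132.5 at a = 1.9: Pab(L + a)/(6LEI) = 212.6/EI
  span DE: point load 166.5 at a = 1.71: Pab(L + a)/(6LEI) = 246.1/EI
  span EF: point load 161 at a = 1.5: Pab(L + b)/(6LEI) = 792.4/EI
  relative rotation θ_0 = (458.7 + 792.4)/EI = 1251/EI
A unit hogging moment at E produces rotation L₁/(3EI) + L₂/(3EI) = 5.9/EI.
Compatibility: M_E·(L₁+L₂)/(3EI) = θ_0, giving M_E = 212.1 kip·ft (hogging).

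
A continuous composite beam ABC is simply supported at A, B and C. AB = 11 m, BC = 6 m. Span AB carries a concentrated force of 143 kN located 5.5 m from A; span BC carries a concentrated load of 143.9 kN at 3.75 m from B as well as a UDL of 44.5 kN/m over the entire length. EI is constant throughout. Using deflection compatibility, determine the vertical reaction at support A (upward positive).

Release continuity at B by inserting a hinge; the redundant is the internal moment M_B. The primary structure is two simply-supported spans AB and BC.
Discontinuity in slope at B on the released structure — sum the simple-span end rotations:
  span AB: point load 143 at a = 5.5: Pab(L + a)/(6LEI) = 1081/EI
  span BC: point load 143.9 at a = 3.75: Pab(L + b)/(6LEI) = 278.2/EI
  span BC: UDL 44.5: wL³/(24EI) = 400.5/EI
  relative rotation θ_0 = (1081 + 678.7)/EI = 1760/EI
A unit hogging moment at B produces rotation L₁/(3EI) + L₂/(3EI) = 5.667/EI.
Compatibility: M_B·(L₁+L₂)/(3EI) = θ_0, giving M_B = 310.6 kN·m (hogging).
Span AB, ΣM about A with M_B applied at B: R_B^{AB}·11 = 786.5 + 310.6, so R_B^{AB} = 99.74 kN and R_A = 143 − 99.74 = 43.26 kN.

R_A = 43.26 kN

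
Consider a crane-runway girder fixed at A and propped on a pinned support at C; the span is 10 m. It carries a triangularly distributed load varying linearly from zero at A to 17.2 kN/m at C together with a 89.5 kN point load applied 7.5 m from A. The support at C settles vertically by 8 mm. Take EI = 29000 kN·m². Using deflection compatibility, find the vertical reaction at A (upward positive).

Take the reaction at C as the redundant and release it; the primary structure is a cantilever fixed at A.
Primary-structure tip deflection at C by superposition:
  triangular load, peak 17.2 at the free end: 11w₀L⁴/(120EI) = 15767/EI
  point load 89.5 at a = 7.5: Pa²(3L − a)/(6EI) = 18879/EI
  δ_0 = 34646/EI
Tip deflection under a unit load at C: L³/(3EI) = 333.3/EI.
With EI = 29000 kN·m²: δ_0 = 1.1947 m and δ_{CC} = 0.011494 m/kN.
Compatibility — the beam at C must follow the support down by 0.008 m: δ_0 − R_C·δ_{CC} = 0.008, so R_C = (1.1947 − 0.008)/0.011494 = 103.2 kN.
Vertical equilibrium: R_A = ΣP − R_C = 175.5 − 103.2 = 72.26 kN.

R_A = 72.26 kN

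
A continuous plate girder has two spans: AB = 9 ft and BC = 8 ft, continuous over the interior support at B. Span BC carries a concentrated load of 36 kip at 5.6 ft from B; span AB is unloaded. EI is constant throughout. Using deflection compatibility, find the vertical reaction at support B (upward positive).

R_B = 15.17 kip

Release continuity at B by inserting a hinge; the redundant is the internal moment M_B. The primary structure is two simply-supported spans AB and BC.
Rotations at B on the released spans (each span's end-slope, ×1/EI):
  span BC: point load 36 at a = 5.6: Pab(L + b)/(6LEI) = 104.8/EI
  relative rotation θ_0 = (0 + 104.8)/EI = 104.8/EI
A unit hogging moment at B produces rotation L₁/(3EI) + L₂/(3EI) = 5.667/EI.
Slope continuity at B: θ_0 = M_B·5.667/EI, so M_B = 104.8/5.667 = 18.5 kip·ft (hogging).
Span AB, ΣM about A with M_B applied at B: R_B^{AB}·9 = 0 + 18.5, so R_B^{AB} = 2.056 kip and R_A = 0 − 2.056 = -2.056 kip.
Span BC, ΣM about C: R_B^{BC}·8 = 86.4 + 18.5, so R_B^{BC} = 13.11 kip and R_C = 36 − 13.11 = 22.89 kip.
R_B = 2.056 + 13.11 = 15.17 kip.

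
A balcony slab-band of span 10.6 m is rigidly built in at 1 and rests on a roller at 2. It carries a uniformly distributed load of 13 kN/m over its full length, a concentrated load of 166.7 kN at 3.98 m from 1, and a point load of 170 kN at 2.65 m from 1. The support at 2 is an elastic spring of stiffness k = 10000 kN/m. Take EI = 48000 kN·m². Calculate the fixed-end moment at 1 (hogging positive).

M_1 = 827.1 kN·m

Choose R_2 as the redundant. The primary structure is the cantilever fixed at 1.
Free-end deflection of the primary structure under the applied loading (downward +):
  UDL 13: wL⁴/(8EI) = 20515/EI
  point load 166.7 at a = 3.98: Pa²(3L − a)/(6EI) = 12244/EI
  point load 170 at a = 2.65: Pa²(3L − a)/(6EI) = 5800/EI
  δ_0 = 38559/EI
Flexibility coefficient — unit upward force at 2: δ_{22} = L³/(3EI) = 397/EI.
With EI = 48000 kN·m²: δ_0 = 0.80331 m and δ_{22} = 0.008271 m/kN.
Compatibility — the spring shortens by R_2/k under the reaction it provides: δ_0 − R_2·δ_{22} = R_2/k. With 1/k = 0.0001 m/kN, R_2 = δ_0 / (δ_{22} + 1/k) = 0.80331 / (0.008271 + 0.0001) = 95.96 kN.
Moment equilibrium about 1: M_1 = Σ(load moments about 1) − R_2·L = 1844 − 95.96×10.6 = 827.1 kN·m.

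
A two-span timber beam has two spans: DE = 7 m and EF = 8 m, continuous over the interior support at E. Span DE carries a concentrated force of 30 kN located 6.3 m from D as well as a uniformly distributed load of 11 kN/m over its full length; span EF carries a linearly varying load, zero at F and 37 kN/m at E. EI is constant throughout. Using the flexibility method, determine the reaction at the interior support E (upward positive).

R_E = 197.4 kN

Insert a hinge at E; M_E is the redundant, and each span becomes simply supported.
Discontinuity in slope at E on the released structure — sum the simple-span end rotations:
  span DE: point load 30 at a = 6.3: Pab(L + a)/(6LEI) = 41.9/EI
  span DE: UDL 11: wL³/(24EI) = 157.2/EI
  span EF: triangular load, peak 37: w₀L³/(45EI) = 421/EI
  relative rotation θ_0 = (199.1 + 421)/EI = 620.1/EI
A unit hogging moment at E produces rotation L₁/(3EI) + L₂/(3EI) = 5/EI.
Slope continuity at E: θ_0 = M_E·5/EI, so M_E = 620.1/5 = 124 kN·m (hogging).
Span DE, ΣM about D with M_E applied at E: R_E^{DE}·7 = 458.5 + 124, so R_E^{DE} = 83.22 kN and R_D = 107 − 83.22 = 23.78 kN.
Span EF, ΣM about F: R_E^{EF}·8 = 789.3 + 124, so R_E^{EF} = 114.2 kN and R_F = 148 − 114.2 = 33.83 kN.
R_E = 83.22 + 114.2 = 197.4 kN.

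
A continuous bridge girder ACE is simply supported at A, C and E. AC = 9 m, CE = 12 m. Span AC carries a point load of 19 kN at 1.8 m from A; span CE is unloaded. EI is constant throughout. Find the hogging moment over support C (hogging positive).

Insert a hinge at C; M_C is the redundant, and each span becomes simply supported.
End slopes at the hinge C, treating each span as simply supported:
  span AC: point load 19 at a = 1.8: Pab(L + a)/(6LEI) = 49.25/EI
  relative rotation θ_0 = (49.25 + 0)/EI = 49.25/EI
A unit hogging moment at C produces rotation L₁/(3EI) + L₂/(3EI) = 7/EI.
Compatibility: M_C·(L₁+L₂)/(3EI) = θ_0, giving M_C = 7.035 kN·m (hogging).

M_C = 7.035 kN·m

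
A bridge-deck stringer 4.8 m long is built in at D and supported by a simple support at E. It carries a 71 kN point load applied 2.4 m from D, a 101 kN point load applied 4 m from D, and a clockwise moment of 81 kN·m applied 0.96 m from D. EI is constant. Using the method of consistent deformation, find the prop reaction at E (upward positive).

R_E = 107.3 kN

Remove the prop at E; the released (primary) structure is a cantilever built in at D.
Deflection at E on the released cantilever, summing each load's contribution:
  point load 71 at a = 2.4: Pa²(3L − a)/(6EI) = 817.9/EI
  point load 101 at a = 4: Pa²(3L − a)/(6EI) = 2801/EI
  clockwise couple 81 at a = 0.96: M₀a(2L − a)/(2EI) = 335.9/EI
  δ_0 = 3955/EI
Tip deflection under a unit load at E: L³/(3EI) = 36.86/EI.
The prop prevents deflection at E: R_E = δ_0/δ_{EE} = 3955/36.86 = 107.3 kN.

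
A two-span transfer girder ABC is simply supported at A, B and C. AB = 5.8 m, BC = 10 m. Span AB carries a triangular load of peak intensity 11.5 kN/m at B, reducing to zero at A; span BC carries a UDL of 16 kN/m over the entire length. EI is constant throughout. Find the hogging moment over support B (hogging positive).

Release continuity at B by inserting a hinge; the redundant is the internal moment M_B. The primary structure is two simply-supported spans AB and BC.
Discontinuity in slope at B on the released structure — sum the simple-span end rotations:
  span AB: triangular load, peak 11.5: w₀L³/(45EI) = 49.86/EI
  span BC: UDL 16: wL³/(24EI) = 666.7/EI
  relative rotation θ_0 = (49.86 + 666.7)/EI = 716.5/EI
A unit hogging moment at B produces rotation L₁/(3EI) + L₂/(3EI) = 5.267/EI.
Slope continuity at B: θ_0 = M_B·5.267/EI, so M_B = 716.5/5.267 = 136 kN·m (hogging).

M_B = 136 kN·m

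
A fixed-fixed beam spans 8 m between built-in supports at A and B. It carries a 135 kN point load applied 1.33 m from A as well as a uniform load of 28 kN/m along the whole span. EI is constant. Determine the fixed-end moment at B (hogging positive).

M_B = 174.2 kN·m

Take the two fixed-end moments M_A, M_B as redundants; the released structure is the simple span AB.
On the primary (simply-supported) span, the end slopes from the loading are:
  at A: point load 135 at a = 1.33: Pab(L + b)/(6LEI) = 366/EI
  at B: point load 135 at a = 1.33: Pab(L + a)/(6LEI) = 232.8/EI
  at A: UDL 28: wL³/(24EI) = 597.3/EI
  at B: UDL 28: wL³/(24EI) = 597.3/EI
  θ_A0 = 963.3/EI,  θ_B0 = 830.1/EI
Flexibility coefficients: a unit moment at one end gives L/(3EI) there and L/(6EI) at the far end, so f₁₁ = f₂₂ = 2.667/EI and f₁₂ = f₂₁ = 1.333/EI.
Compatibility — zero rotation at each built-in end:
  2.667 M_A + 1.333 M_B = 963.3
  1.333 M_A + 2.667 M_B = 830.1
Solving the pair gives M_A = 274.1 kN·m and M_B = 174.2 kN·m (hogging).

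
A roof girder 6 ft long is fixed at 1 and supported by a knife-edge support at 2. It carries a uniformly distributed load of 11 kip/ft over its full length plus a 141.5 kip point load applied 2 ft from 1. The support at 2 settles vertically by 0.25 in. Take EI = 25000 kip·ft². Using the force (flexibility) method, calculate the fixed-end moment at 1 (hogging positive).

Take the reaction at 2 as the redundant and release it; the primary structure is a cantilever fixed at 1.
Deflection at 2 on the released cantilever, summing each load's contribution:
  UDL 11: wL⁴/(8EI) = 1782/EI
  point load 141.5 at a = 2: Pa²(3L − a)/(6EI) = 1509/EI
  δ_0 = 3291/EI
Tip deflection under a unit load at 2: L³/(3EI) = 72/EI.
With EI = 25000 kip·ft²: δ_0 = 0.13165 ft and δ_{22} = 0.00288 ft/kip.
Compatibility — the beam at 2 must follow the support down by 0.02083 ft: δ_0 − R_2·δ_{22} = 0.02083, so R_2 = (0.13165 − 0.02083)/0.00288 = 38.48 kip.
Moment equilibrium about 1: M_1 = Σ(load moments about 1) − R_2·L = 481 − 38.48×6 = 250.1 kip·ft.

M_1 = 250.1 kip·ft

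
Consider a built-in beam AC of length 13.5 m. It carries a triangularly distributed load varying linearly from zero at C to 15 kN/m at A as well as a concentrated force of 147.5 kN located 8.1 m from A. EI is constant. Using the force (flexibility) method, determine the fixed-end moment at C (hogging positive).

M_C = 377.9 kN·m

Release both end moments; the primary structure is a simply-supported span AC with redundants M_A and M_C.
End rotations of the released simple span under the applied load (×1/EI):
  at A: triangular load, peak 15: w₀L³/(45EI) = 820.1/EI
  at C: triangular load, peak 15: 7w₀L³/(360EI) = 717.6/EI
  at A: point load 147.5 at a = 8.1: Pab(L + b)/(6LEI) = 1505/EI
  at C: point load 147.5 at a = 8.1: Pab(L + a)/(6LEI) = 1720/EI
  θ_A0 = 2326/EI,  θ_C0 = 2438/EI
Flexibility coefficients: a unit moment at one end gives L/(3EI) there and L/(6EI) at the far end, so f₁₁ = f₂₂ = 4.5/EI and f₁₂ = f₂₁ = 2.25/EI.
Compatibility — zero rotation at each built-in end:
  4.5 M_A + 2.25 M_C = 2326
  2.25 M_A + 4.5 M_C = 2438
Solving the pair gives M_A = 327.8 kN·m and M_C = 377.9 kN·m (hogging).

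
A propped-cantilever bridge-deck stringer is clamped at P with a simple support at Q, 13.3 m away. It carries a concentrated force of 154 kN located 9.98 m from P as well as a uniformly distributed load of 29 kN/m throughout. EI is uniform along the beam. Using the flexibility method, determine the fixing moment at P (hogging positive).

Choose R_Q as the redundant. The primary structure is the cantilever fixed at P.
Downward deflection at the released point Q due to the loads:
  point load 154 at a = 9.98: Pa²(3L − a)/(6EI) = 76488/EI
  UDL 29: wL⁴/(8EI) = 113427/EI
  δ_0 = 189914/EI
Tip deflection under a unit load at Q: L³/(3EI) = 784.2/EI.
Compatibility at Q: δ_0 − R_Q·δ_{QQ} = 0, so R_Q = 189914/784.2 = 242.2 kN.
Moment equilibrium about P: M_P = Σ(load moments about P) − R_Q·L = 4102 − 242.2×13.3 = 880.9 kN·m.

M_P = 880.9 kN·m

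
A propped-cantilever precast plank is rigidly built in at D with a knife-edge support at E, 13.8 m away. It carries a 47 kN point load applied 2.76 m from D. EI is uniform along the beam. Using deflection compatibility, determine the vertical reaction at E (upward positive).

Remove the prop at E; the released (primary) structure is a cantilever built in at D.
Primary-structure tip deflection at E by superposition:
  point load 47 at a = 2.76: Pa²(3L − a)/(6EI) = 2306/EI
Flexibility coefficient — unit upward force at E: δ_{EE} = L³/(3EI) = 876/EI.
Compatibility at E: δ_0 − R_E·δ_{EE} = 0, so R_E = 2306/876 = 2.632 kN.

R_E = 2.632 kN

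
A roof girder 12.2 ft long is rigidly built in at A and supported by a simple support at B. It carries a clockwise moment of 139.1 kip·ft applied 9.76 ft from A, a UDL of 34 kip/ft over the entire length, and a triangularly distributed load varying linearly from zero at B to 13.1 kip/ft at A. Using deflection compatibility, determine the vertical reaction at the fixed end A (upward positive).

R_A = 306.8 kip

Choose R_B as the redundant. The primary structure is the cantilever fixed at A.
Free-end deflection of the primary structure under the applied loading (downward +):
  clockwise couple 139.1 at a = 9.76: M₀a(2L − a)/(2EI) = 9938/EI
  UDL 34: wL⁴/(8EI) = 94152/EI
  triangular load, peak 13.1 at the fixed end: w₀L⁴/(30EI) = 9674/EI
  δ_0 = 113763/EI
Tip deflection under a unit load at B: L³/(3EI) = 605.3/EI.
The prop prevents deflection at B: R_B = δ_0/δ_{BB} = 113763/605.3 = 188 kip.
Vertical equilibrium: R_A = ΣP − R_B = 494.7 − 188 = 306.8 kip.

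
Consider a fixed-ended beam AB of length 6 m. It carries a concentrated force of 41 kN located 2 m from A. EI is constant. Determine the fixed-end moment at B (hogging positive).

Take the two fixed-end moments M_A, M_B as redundants; the released structure is the simple span AB.
Simple-span end rotations at A and B under the given loads:
  at A: point load 41 at a = 2: Pab(L + b)/(6LEI) = 91.11/EI
  at B: point load 41 at a = 2: Pab(L + a)/(6LEI) = 72.89/EI
  θ_A0 = 91.11/EI,  θ_B0 = 72.89/EI
Flexibility coefficients: a unit moment at one end gives L/(3EI) there and L/(6EI) at the far end, so f₁₁ = f₂₂ = 2/EI and f₁₂ = f₂₁ = 1/EI.
Compatibility — zero rotation at each built-in end:
  2 M_A + 1 M_B = 91.11
  1 M_A + 2 M_B = 72.89
Solving the pair gives M_A = 36.44 kN·m and M_B = 18.22 kN·m (hogging).

M_B = 18.22 kN·m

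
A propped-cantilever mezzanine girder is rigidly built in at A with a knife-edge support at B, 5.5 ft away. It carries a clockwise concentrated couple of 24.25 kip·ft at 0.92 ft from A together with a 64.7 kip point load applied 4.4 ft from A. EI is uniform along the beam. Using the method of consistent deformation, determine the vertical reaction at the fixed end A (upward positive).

R_A = 17.12 kip

Take the reaction at B as the redundant and release it; the primary structure is a cantilever fixed at A.
Primary-structure tip deflection at B by superposition:
  clockwise couple 24.25 at a = 0.92: M₀a(2L − a)/(2EI) = 112.4/EI
  point load 64.7 at a = 4.4: Pa²(3L − a)/(6EI) = 2526/EI
  δ_0 = 2639/EI
Tip deflection under a unit load at B: L³/(3EI) = 55.46/EI.
Compatibility at B: δ_0 − R_B·δ_{BB} = 0, so R_B = 2639/55.46 = 47.58 kip.
Vertical equilibrium: R_A = ΣP − R_B = 64.7 − 47.58 = 17.12 kip.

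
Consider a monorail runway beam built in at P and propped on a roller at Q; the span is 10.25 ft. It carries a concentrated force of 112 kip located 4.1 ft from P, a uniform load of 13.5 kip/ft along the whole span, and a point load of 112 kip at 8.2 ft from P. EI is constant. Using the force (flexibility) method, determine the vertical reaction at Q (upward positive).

Release the roller at Q. Primary structure: cantilever fixed at P.
Downward deflection at the released point Q due to the loads:
  point load 112 at a = 4.1: Pa²(3L − a)/(6EI) = 8362/EI
  UDL 13.5: wL⁴/(8EI) = 18627/EI
  point load 112 at a = 8.2: Pa²(3L − a)/(6EI) = 28304/EI
  δ_0 = 55293/EI
Flexibility coefficient — unit upward force at Q: δ_{QQ} = L³/(3EI) = 359/EI.
Compatibility at Q: δ_0 − R_Q·δ_{QQ} = 0, so R_Q = 55293/359 = 154 kip.

R_Q = 154 kip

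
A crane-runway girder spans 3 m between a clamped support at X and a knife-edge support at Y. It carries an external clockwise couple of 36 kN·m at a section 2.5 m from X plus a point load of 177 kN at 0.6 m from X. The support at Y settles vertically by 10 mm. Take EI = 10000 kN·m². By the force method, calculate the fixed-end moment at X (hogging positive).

M_X = 93.3 kN·m

Release the roller at Y. Primary structure: cantilever fixed at X.
Primary-structure tip deflection at Y by superposition:
  clockwise couple 36 at a = 2.5: M₀a(2L − a)/(2EI) = 157.5/EI
  point load 177 at a = 0.6: Pa²(3L − a)/(6EI) = 89.21/EI
  δ_0 = 246.7/EI
Flexibility coefficient — unit upward force at Y: δ_{YY} = L³/(3EI) = 9/EI.
With EI = 10000 kN·m²: δ_0 = 0.024671 m and δ_{YY} = 0.0009 m/kN.
Compatibility — the beam at Y must follow the support down by 0.01 m: δ_0 − R_Y·δ_{YY} = 0.01, so R_Y = (0.024671 − 0.01)/0.0009 = 16.3 kN.
Moment equilibrium about X: M_X = Σ(load moments about X) − R_Y·L = 142.2 − 16.3×3 = 93.3 kN·m.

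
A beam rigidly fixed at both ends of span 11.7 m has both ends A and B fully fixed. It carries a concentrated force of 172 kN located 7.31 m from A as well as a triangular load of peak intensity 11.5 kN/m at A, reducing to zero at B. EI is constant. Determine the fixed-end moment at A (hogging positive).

Release both end moments; the primary structure is a simply-supported span AB with redundants M_A and M_B.
Simple-span end rotations at A and B under the given loads:
  at A: point load 172 at a = 7.31: Pab(L + b)/(6LEI) = 1265/EI
  at B: point load 172 at a = 7.31: Pab(L + a)/(6LEI) = 1495/EI
  at A: triangular load, peak 11.5: w₀L³/(45EI) = 409.3/EI
  at B: triangular load, peak 11.5: 7w₀L³/(360EI) = 358.1/EI
  θ_A0 = 1674/EI,  θ_B0 = 1853/EI
Flexibility coefficients: a unit moment at one end gives L/(3EI) there and L/(6EI) at the far end, so f₁₁ = f₂₂ = 3.9/EI and f₁₂ = f₂₁ = 1.95/EI.
Compatibility — zero rotation at each built-in end:
  3.9 M_A + 1.95 M_B = 1674
  1.95 M_A + 3.9 M_B = 1853
Solving the pair gives M_A = 255.7 kN·m and M_B = 347.2 kN·m (hogging).

M_A = 255.7 kN·m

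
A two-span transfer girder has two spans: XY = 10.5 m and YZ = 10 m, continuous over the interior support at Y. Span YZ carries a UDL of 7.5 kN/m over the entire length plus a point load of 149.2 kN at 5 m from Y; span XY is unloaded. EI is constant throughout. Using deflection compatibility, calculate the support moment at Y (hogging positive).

M_Y = 182.2 kN·m

Release continuity at Y by inserting a hinge; the redundant is the internal moment M_Y. The primary structure is two simply-supported spans XY and YZ.
Discontinuity in slope at Y on the released structure — sum the simple-span end rotations:
  span YZ: UDL 7.5: wL³/(24EI) = 312.5/EI
  span YZ: point load 149.2 at a = 5: Pab(L + b)/(6LEI) = 932.5/EI
  relative rotation θ_0 = (0 + 1245)/EI = 1245/EI
A unit hogging moment at Y produces rotation L₁/(3EI) + L₂/(3EI) = 6.833/EI.
Compatibility: M_Y·(L₁+L₂)/(3EI) = θ_0, giving M_Y = 182.2 kN·m (hogging).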